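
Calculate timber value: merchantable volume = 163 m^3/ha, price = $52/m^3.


Value = 163 * 52 = $8476/ha

$8476/ha


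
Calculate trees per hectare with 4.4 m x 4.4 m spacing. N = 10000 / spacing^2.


N = 10000 / 4.4^2 = 10000 / 19.36 = 516.529 ≈ 517 trees/ha

517 trees/ha


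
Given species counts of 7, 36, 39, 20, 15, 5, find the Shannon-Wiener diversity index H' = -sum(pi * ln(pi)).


Total N = 7 + 36 + 39 + 20 + 15 + 5 = 122
Per-species terms:
  p = 7/122 = 0.057377; ln(p) = -2.858112; p*ln(p) = 0.057377 * (-2.858112) = -0.163990
  p = 36/122 = 0.295082; ln(p) = -1.220502; p*ln(p) = 0.295082 * (-1.220502) = -0.360148
  p = 39/122 = 0.319672; ln(p) = -1.140460; p*ln(p) = 0.319672 * (-1.140460) = -0.364573
  p = 20/122 = 0.163934; ln(p) = -1.808291; p*ln(p) = 0.163934 * (-1.808291) = -0.296440
  p = 15/122 = 0.122951; ln(p) = -2.095969; p*ln(p) = 0.122951 * (-2.095969) = -0.257701
  p = 5/122 = 0.040984; ln(p) = -3.194574; p*ln(p) = 0.040984 * (-3.194574) = -0.130926
sum(p*ln(p)) = (-0.163990) + (-0.360148) + (-0.364573) + (-0.296440) + (-0.257701) + (-0.130926) = -1.573778
H' = -(-1.573778) = 1.573778 ≈ 1.5738

1.5738


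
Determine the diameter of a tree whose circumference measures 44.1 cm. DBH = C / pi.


DBH = C / pi = 44.1 / 3.141593 = 14.0375 ≈ 14.04 cm

14.04 cm


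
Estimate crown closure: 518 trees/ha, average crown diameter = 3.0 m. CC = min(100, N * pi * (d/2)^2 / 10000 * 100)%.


(d/2)^2 = (3.0/2)^2 = 1.5^2 = 2.25
Crown area = 3.141593 * 2.25 = 7.06858 m^2
N * area / 10000 * 100 = 518 * 7.06858 / 10000 * 100 = 36.6152
CC = min(100, 36.6152) = 36.6152 ≈ 36.6%

36.6%


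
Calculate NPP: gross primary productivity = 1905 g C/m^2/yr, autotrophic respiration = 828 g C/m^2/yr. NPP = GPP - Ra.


NPP = GPP - Ra = 1905 - 828 = 1077 g C/m^2/yr

1077 g C/m^2/yr


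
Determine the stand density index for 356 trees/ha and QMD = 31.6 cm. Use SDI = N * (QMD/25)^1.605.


QMD/25 = 31.6/25 = 1.264
(1.264)^1.605 = exp(1.605 * ln(1.264)) = exp(1.605 * 0.234281) = exp(0.376021) = 1.45648
SDI = 356 * 1.45648 = 518.507 ≈ 519

519


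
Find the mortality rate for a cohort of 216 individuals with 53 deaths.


Mortality rate = 53 / 216 = 0.245370 ≈ 0.2454

0.2454


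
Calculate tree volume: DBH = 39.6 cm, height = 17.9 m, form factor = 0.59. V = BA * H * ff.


(D/200)^2 = (39.6/200)^2 = 0.198^2 = 0.039204
BA = 3.141593 * 0.039204 = 0.123163 m^2
V = 0.123163 * 17.9 * 0.59 = 1.30072 ≈ 1.301 m^3

1.301 m^3


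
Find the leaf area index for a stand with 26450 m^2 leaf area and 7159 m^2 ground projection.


LAI = 26450 / 7159 = 3.6947 ≈ 3.69

3.69


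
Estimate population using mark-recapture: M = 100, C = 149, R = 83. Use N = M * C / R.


N = M * C / R = 100 * 149 / 83 = 14900 / 83 = 179.52 ≈ 180

180 individuals


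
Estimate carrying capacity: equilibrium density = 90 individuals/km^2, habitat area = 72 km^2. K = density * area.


K = 90 * 72 = 6480 individuals

6480 individuals


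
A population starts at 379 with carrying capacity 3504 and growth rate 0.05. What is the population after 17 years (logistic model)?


(K - N0)/N0 = (3504 - 379)/379 = 3125/379 = 8.24538
r*t = 0.05 * 17 = 0.85; exp(-0.85) = 0.427415
8.24538 * 0.427415 = 3.52420
1 + 3.52420 = 4.52420
N = 3504 / 4.52420 = 774.502 ≈ 775

775


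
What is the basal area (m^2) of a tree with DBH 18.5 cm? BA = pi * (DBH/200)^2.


D/200 = 18.5/200 = 0.0925 m
(D/200)^2 = 0.0925^2 = 0.00855625
BA = 3.141593 * 0.00855625 = 0.0268803 ≈ 0.0269 m^2

0.0269 m^2


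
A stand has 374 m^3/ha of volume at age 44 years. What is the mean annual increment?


MAI = 374 / 44 = 8.50 m^3/ha/yr

8.50 m^3/ha/yr


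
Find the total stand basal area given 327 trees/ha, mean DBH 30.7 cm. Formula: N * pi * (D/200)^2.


(D/200)^2 = (30.7/200)^2 = 0.1535^2 = 0.02356225
Individual BA = 3.141593 * 0.02356225 = 0.0740230 m^2
Stand BA = 327 * 0.0740230 = 24.2055 ≈ 24.21 m^2/ha

24.21 m^2/ha


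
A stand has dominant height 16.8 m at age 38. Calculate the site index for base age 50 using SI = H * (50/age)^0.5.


50/38 = 1.31579
(1.31579)^0.5 = 1.14708
SI = 16.8 * 1.14708 = 19.2709 ≈ 19.3 m

19.3 m


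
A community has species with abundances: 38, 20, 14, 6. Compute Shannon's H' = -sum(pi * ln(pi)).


Total N = 38 + 20 + 14 + 6 = 78
Per-species terms:
  p = 38/78 = 0.487179; ln(p) = -0.719124; p*ln(p) = 0.487179 * (-0.719124) = -0.350342
  p = 20/78 = 0.256410; ln(p) = -1.360978; p*ln(p) = 0.256410 * (-1.360978) = -0.348968
  p = 14/78 = 0.179487; ln(p) = -1.717652; p*ln(p) = 0.179487 * (-1.717652) = -0.308296
  p = 6/78 = 0.076923; ln(p) = -2.564950; p*ln(p) = 0.076923 * (-2.564950) = -0.197304
sum(p*ln(p)) = (-0.350342) + (-0.348968) + (-0.308296) + (-0.197304) = -1.204910
H' = -(-1.204910) = 1.204910 ≈ 1.2049

1.2049


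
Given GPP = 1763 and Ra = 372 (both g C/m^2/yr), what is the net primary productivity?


NPP = GPP - Ra = 1763 - 372 = 1391 g C/m^2/yr

1391 g C/m^2/yr


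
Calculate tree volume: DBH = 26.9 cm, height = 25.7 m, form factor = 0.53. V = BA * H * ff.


(D/200)^2 = (26.9/200)^2 = 0.1345^2 = 0.01809025
BA = 3.141593 * 0.01809025 = 0.0568322 m^2
V = 0.0568322 * 25.7 * 0.53 = 0.774111 ≈ 0.774 m^3

0.774 m^3


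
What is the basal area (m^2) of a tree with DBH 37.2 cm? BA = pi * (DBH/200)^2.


D/200 = 37.2/200 = 0.186 m
(D/200)^2 = 0.186^2 = 0.034596
BA = 3.141593 * 0.034596 = 0.108687 ≈ 0.1087 m^2

0.1087 m^2


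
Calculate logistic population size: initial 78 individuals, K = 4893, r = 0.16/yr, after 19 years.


(K - N0)/N0 = (4893 - 78)/78 = 4815/78 = 61.7308
r*t = 0.16 * 19 = 3.04; exp(-3.04) = 0.0478349
61.7308 * 0.0478349 = 2.95289
1 + 2.95289 = 3.95289
N = 4893 / 3.95289 = 1237.83 ≈ 1238

1238


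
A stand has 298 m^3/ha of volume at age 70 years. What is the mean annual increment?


MAI = 298 / 70 = 4.2571 ≈ 4.26 m^3/ha/yr

4.26 m^3/ha/yr


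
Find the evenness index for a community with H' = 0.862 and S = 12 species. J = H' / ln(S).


ln(12) = 2.48491
J = H' / ln(S) = 0.862 / 2.48491 = 0.346894 ≈ 0.3469

0.3469


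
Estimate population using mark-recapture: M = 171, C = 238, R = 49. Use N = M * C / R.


N = M * C / R = 171 * 238 / 49 = 40698 / 49 = 830.57 ≈ 831

831 individuals


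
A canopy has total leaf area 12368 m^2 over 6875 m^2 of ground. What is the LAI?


LAI = 12368 / 6875 = 1.7990 ≈ 1.80

1.80


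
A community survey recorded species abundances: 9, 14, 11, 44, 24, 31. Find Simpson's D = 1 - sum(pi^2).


Total N = 9 + 14 + 11 + 44 + 24 + 31 = 133
Per-species terms:
  p = 9/133 = 0.067669; p^2 = 0.067669^2 = 0.004579
  p = 14/133 = 0.105263; p^2 = 0.105263^2 = 0.011080
  p = 11/133 = 0.082707; p^2 = 0.082707^2 = 0.006840
  p = 44/133 = 0.330827; p^2 = 0.330827^2 = 0.109447
  p = 24/133 = 0.180451; p^2 = 0.180451^2 = 0.032563
  p = 31/133 = 0.233083; p^2 = 0.233083^2 = 0.054328
sum(p^2) = 0.004579 + 0.011080 + 0.006840 + 0.109447 + 0.032563 + 0.054328 = 0.218837
D = 1 - 0.218837 = 0.781163 ≈ 0.7812

0.7812


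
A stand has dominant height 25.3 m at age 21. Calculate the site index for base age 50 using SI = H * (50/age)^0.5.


50/21 = 2.38095
(2.38095)^0.5 = 1.54303
SI = 25.3 * 1.54303 = 39.0387 ≈ 39.0 m

39.0 m


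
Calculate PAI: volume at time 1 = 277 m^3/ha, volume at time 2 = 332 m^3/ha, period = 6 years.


PAI = (V2 - V1) / period = (332 - 277) / 6 = 55 / 6 = 9.1667 ≈ 9.17 m^3/ha/yr

9.17 m^3/ha/yr


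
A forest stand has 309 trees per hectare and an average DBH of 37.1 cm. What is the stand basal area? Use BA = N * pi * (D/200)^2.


(D/200)^2 = (37.1/200)^2 = 0.1855^2 = 0.03441025
Individual BA = 3.141593 * 0.03441025 = 0.108103 m^2
Stand BA = 309 * 0.108103 = 33.4038 ≈ 33.40 m^2/ha

33.40 m^2/ha


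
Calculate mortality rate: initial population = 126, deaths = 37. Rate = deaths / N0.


Mortality rate = 37 / 126 = 0.293651 ≈ 0.2937

0.2937


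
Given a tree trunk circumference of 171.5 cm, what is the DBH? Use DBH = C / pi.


DBH = C / pi = 171.5 / 3.141593 = 54.5901 ≈ 54.59 cm

54.59 cm


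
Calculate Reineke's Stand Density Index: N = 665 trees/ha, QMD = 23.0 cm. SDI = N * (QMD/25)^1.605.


QMD/25 = 23.0/25 = 0.92
(0.92)^1.605 = exp(1.605 * ln(0.92)) = exp(1.605 * (-0.0833816)) = exp(-0.133827) = 0.874741
SDI = 665 * 0.874741 = 581.703 ≈ 582

582


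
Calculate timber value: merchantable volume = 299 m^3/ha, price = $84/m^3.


Value = 299 * 84 = $25116/ha

$25116/ha


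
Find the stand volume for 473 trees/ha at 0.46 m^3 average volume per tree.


V_stand = 473 * 0.46 = 217.58 ≈ 217.6 m^3/ha

217.6 m^3/ha


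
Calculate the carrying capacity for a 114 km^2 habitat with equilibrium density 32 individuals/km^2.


K = 32 * 114 = 3648 individuals

3648 individuals


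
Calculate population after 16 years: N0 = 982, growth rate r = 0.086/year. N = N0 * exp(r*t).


r*t = 0.086 * 16 = 1.376
exp(1.376) = 3.95903
N = 982 * 3.95903 = 3887.77 ≈ 3888

3888


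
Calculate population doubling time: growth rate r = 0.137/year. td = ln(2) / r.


td = ln(2) / 0.137 = 0.693147 / 0.137 = 5.05947 ≈ 5.1 years

5.1 years


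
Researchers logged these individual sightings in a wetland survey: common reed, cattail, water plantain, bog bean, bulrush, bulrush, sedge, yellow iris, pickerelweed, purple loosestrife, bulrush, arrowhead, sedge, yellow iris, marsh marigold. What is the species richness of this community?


Total individuals logged = 15
Distinct species (count of individuals): common reed (1), cattail (1), water plantain (1), bog bean (1), bulrush (3), sedge (2), yellow iris (2), pickerelweed (1), purple loosestrife (1), arrowhead (1), marsh marigold (1)
Species richness = number of distinct species = 11

11


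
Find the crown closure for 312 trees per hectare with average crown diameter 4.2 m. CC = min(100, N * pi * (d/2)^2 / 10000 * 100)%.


(d/2)^2 = (4.2/2)^2 = 2.1^2 = 4.41
Crown area = 3.141593 * 4.41 = 13.8544 m^2
N * area / 10000 * 100 = 312 * 13.8544 / 10000 * 100 = 43.2257
CC = min(100, 43.2257) = 43.2257 ≈ 43.2%

43.2%


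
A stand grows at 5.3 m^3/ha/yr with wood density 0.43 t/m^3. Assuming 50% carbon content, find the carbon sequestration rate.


C = 5.3 * 0.43 * 0.5 = 1.1395 ≈ 1.14 t C/ha/yr

1.14 t C/ha/yr


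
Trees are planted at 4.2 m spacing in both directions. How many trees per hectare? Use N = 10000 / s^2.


N = 10000 / 4.2^2 = 10000 / 17.64 = 566.893 ≈ 567 trees/ha

567 trees/ha


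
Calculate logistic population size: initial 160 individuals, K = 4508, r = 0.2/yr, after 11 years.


(K - N0)/N0 = (4508 - 160)/160 = 4348/160 = 27.1750
r*t = 0.2 * 11 = 2.2; exp(-2.2) = 0.110803
27.1750 * 0.110803 = 3.01107
1 + 3.01107 = 4.01107
N = 4508 / 4.01107 = 1123.89 ≈ 1124

1124


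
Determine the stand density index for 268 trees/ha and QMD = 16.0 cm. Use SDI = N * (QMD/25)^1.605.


QMD/25 = 16.0/25 = 0.64
(0.64)^1.605 = exp(1.605 * ln(0.64)) = exp(1.605 * (-0.446287)) = exp(-0.716291) = 0.488561
SDI = 268 * 0.488561 = 130.934 ≈ 131

131


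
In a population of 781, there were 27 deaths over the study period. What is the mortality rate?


Mortality rate = 27 / 781 = 0.034571 ≈ 0.0346

0.0346


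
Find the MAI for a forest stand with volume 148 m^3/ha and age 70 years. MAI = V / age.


MAI = 148 / 70 = 2.1143 ≈ 2.11 m^3/ha/yr

2.11 m^3/ha/yr


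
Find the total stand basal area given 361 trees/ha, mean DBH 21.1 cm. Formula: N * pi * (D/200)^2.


(D/200)^2 = (21.1/200)^2 = 0.1055^2 = 0.01113025
Individual BA = 3.141593 * 0.01113025 = 0.0349667 m^2
Stand BA = 361 * 0.0349667 = 12.6230 ≈ 12.62 m^2/ha

12.62 m^2/ha


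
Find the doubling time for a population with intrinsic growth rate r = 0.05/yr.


td = ln(2) / 0.05 = 0.693147 / 0.05 = 13.8629 ≈ 13.9 years

13.9 years


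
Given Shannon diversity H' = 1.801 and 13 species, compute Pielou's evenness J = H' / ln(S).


ln(13) = 2.56495
J = H' / ln(S) = 1.801 / 2.56495 = 0.702158 ≈ 0.7022

0.7022


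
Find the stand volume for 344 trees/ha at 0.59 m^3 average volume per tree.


V_stand = 344 * 0.59 = 202.96 ≈ 203.0 m^3/ha

203.0 m^3/ha


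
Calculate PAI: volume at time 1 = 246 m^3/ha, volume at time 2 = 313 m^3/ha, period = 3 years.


PAI = (V2 - V1) / period = (313 - 246) / 3 = 67 / 3 = 22.3333 ≈ 22.33 m^3/ha/yr

22.33 m^3/ha/yr


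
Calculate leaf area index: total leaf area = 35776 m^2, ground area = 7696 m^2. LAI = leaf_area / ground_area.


LAI = 35776 / 7696 = 4.6486 ≈ 4.65

4.65


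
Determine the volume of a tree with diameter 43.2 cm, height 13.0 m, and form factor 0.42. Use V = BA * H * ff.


(D/200)^2 = (43.2/200)^2 = 0.216^2 = 0.046656
BA = 3.141593 * 0.046656 = 0.146574 m^2
V = 0.146574 * 13.0 * 0.42 = 0.800294 ≈ 0.800 m^3

0.800 m^3


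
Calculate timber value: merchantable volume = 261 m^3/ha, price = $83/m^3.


Value = 261 * 83 = $21663/ha

$21663/ha


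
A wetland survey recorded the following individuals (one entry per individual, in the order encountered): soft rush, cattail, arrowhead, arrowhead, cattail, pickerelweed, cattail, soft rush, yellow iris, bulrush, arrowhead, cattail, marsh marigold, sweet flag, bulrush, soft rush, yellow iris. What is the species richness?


Total individuals logged = 17
Distinct species (count of individuals): soft rush (3), cattail (4), arrowhead (3), pickerelweed (1), yellow iris (2), bulrush (2), marsh marigold (1), sweet flag (1)
Species richness = number of distinct species = 8

8


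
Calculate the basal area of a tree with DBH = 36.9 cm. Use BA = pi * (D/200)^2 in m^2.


D/200 = 36.9/200 = 0.1845 m
(D/200)^2 = 0.1845^2 = 0.03404025
BA = 3.141593 * 0.03404025 = 0.106941 ≈ 0.1069 m^2

0.1069 m^2


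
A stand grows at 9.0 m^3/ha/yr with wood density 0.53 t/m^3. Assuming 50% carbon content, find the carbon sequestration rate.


C = 9.0 * 0.53 * 0.5 = 2.385 ≈ 2.39 t C/ha/yr

2.39 t C/ha/yr


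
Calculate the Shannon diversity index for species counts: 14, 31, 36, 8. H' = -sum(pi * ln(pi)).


Total N = 14 + 31 + 36 + 8 = 89
Per-species terms:
  p = 14/89 = 0.157303; ln(p) = -1.849581; p*ln(p) = 0.157303 * (-1.849581) = -0.290945
  p = 31/89 = 0.348315; ln(p) = -1.054648; p*ln(p) = 0.348315 * (-1.054648) = -0.367350
  p = 36/89 = 0.404494; ln(p) = -0.905118; p*ln(p) = 0.404494 * (-0.905118) = -0.366115
  p = 8/89 = 0.089888; ln(p) = -2.409191; p*ln(p) = 0.089888 * (-2.409191) = -0.216557
sum(p*ln(p)) = (-0.290945) + (-0.367350) + (-0.366115) + (-0.216557) = -1.240967
H' = -(-1.240967) = 1.240967 ≈ 1.2410

1.2410


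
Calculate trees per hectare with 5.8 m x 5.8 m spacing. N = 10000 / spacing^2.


N = 10000 / 5.8^2 = 10000 / 33.64 = 297.265 ≈ 297 trees/ha

297 trees/ha


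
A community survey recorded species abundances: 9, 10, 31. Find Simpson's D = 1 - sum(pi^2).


Total N = 9 + 10 + 31 = 50
Per-species terms:
  p = 9/50 = 0.180000; p^2 = 0.180000^2 = 0.032400
  p = 10/50 = 0.200000; p^2 = 0.200000^2 = 0.040000
  p = 31/50 = 0.620000; p^2 = 0.620000^2 = 0.384400
sum(p^2) = 0.032400 + 0.040000 + 0.384400 = 0.456800
D = 1 - 0.456800 = 0.543200 ≈ 0.5432

0.5432


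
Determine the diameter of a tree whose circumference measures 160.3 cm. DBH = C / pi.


DBH = C / pi = 160.3 / 3.141593 = 51.0251 ≈ 51.03 cm

51.03 cm


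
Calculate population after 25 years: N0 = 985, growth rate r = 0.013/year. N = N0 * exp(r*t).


r*t = 0.013 * 25 = 0.325
exp(0.325) = 1.38403
N = 985 * 1.38403 = 1363.27 ≈ 1363

1363


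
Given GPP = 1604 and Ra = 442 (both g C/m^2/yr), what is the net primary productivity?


NPP = GPP - Ra = 1604 - 442 = 1162 g C/m^2/yr

1162 g C/m^2/yr


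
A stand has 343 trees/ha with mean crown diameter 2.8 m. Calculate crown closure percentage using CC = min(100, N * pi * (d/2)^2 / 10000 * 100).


(d/2)^2 = (2.8/2)^2 = 1.4^2 = 1.96
Crown area = 3.141593 * 1.96 = 6.15752 m^2
N * area / 10000 * 100 = 343 * 6.15752 / 10000 * 100 = 21.1203
CC = min(100, 21.1203) = 21.1203 ≈ 21.1%

21.1%


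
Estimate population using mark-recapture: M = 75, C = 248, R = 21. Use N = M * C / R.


N = M * C / R = 75 * 248 / 21 = 18600 / 21 = 885.71 ≈ 886

886 individuals


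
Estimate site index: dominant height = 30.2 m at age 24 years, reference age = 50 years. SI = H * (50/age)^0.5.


50/24 = 2.08333
(2.08333)^0.5 = 1.44337
SI = 30.2 * 1.44337 = 43.5898 ≈ 43.6 m

43.6 m


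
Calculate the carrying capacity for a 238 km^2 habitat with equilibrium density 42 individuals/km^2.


K = 42 * 238 = 9996 individuals

9996 individuals


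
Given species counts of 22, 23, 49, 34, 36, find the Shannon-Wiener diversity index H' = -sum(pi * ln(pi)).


Total N = 22 + 23 + 49 + 34 + 36 = 164
Per-species terms:
  p = 22/164 = 0.134146; ln(p) = -2.008827; p*ln(p) = 0.134146 * (-2.008827) = -0.269476
  p = 23/164 = 0.140244; ln(p) = -1.964372; p*ln(p) = 0.140244 * (-1.964372) = -0.275491
  p = 49/164 = 0.298780; ln(p) = -1.208048; p*ln(p) = 0.298780 * (-1.208048) = -0.360941
  p = 34/164 = 0.207317; ln(p) = -1.573506; p*ln(p) = 0.207317 * (-1.573506) = -0.326215
  p = 36/164 = 0.219512; ln(p) = -1.516348; p*ln(p) = 0.219512 * (-1.516348) = -0.332857
sum(p*ln(p)) = (-0.269476) + (-0.275491) + (-0.360941) + (-0.326215) + (-0.332857) = -1.564980
H' = -(-1.564980) = 1.564980 ≈ 1.5650

1.5650


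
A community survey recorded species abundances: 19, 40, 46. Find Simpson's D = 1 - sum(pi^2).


Total N = 19 + 40 + 46 = 105
Per-species terms:
  p = 19/105 = 0.180952; p^2 = 0.180952^2 = 0.032744
  p = 40/105 = 0.380952; p^2 = 0.380952^2 = 0.145124
  p = 46/105 = 0.438095; p^2 = 0.438095^2 = 0.191927
sum(p^2) = 0.032744 + 0.145124 + 0.191927 = 0.369795
D = 1 - 0.369795 = 0.630205 ≈ 0.6302

0.6302


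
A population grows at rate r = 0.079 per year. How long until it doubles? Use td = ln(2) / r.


td = ln(2) / 0.079 = 0.693147 / 0.079 = 8.77401 ≈ 8.8 years

8.8 years


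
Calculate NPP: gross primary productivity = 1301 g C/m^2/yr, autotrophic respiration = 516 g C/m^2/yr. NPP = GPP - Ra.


NPP = GPP - Ra = 1301 - 516 = 785 g C/m^2/yr

785 g C/m^2/yr


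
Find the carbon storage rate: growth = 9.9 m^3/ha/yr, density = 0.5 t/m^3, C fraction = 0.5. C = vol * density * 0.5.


C = 9.9 * 0.5 * 0.5 = 2.475 ≈ 2.48 t C/ha/yr

2.48 t C/ha/yr


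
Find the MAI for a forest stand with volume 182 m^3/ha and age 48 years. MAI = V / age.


MAI = 182 / 48 = 3.7917 ≈ 3.79 m^3/ha/yr

3.79 m^3/ha/yr


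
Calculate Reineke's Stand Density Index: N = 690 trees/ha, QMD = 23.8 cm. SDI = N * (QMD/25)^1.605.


QMD/25 = 23.8/25 = 0.952
(0.952)^1.605 = exp(1.605 * ln(0.952)) = exp(1.605 * (-0.0491902)) = exp(-0.0789503) = 0.924086
SDI = 690 * 0.924086 = 637.619 ≈ 638

638


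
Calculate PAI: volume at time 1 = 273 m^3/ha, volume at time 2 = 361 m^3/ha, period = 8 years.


PAI = (V2 - V1) / period = (361 - 273) / 8 = 88 / 8 = 11.00 m^3/ha/yr

11.00 m^3/ha/yr


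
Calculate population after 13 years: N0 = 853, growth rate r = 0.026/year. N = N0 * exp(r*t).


r*t = 0.026 * 13 = 0.338
exp(0.338) = 1.40214
N = 853 * 1.40214 = 1196.03 ≈ 1196

1196


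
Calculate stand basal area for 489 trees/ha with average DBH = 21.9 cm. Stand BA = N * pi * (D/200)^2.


(D/200)^2 = (21.9/200)^2 = 0.1095^2 = 0.01199025
Individual BA = 3.141593 * 0.01199025 = 0.0376685 m^2
Stand BA = 489 * 0.0376685 = 18.4199 ≈ 18.42 m^2/ha

18.42 m^2/ha


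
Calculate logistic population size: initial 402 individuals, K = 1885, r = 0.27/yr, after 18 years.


(K - N0)/N0 = (1885 - 402)/402 = 1483/402 = 3.68905
r*t = 0.27 * 18 = 4.86; exp(-4.86) = 0.00775048
3.68905 * 0.00775048 = 0.0285919
1 + 0.0285919 = 1.02859
N = 1885 / 1.02859 = 1832.61 ≈ 1833

1833


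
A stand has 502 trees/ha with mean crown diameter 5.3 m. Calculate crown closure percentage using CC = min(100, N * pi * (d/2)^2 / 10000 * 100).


(d/2)^2 = (5.3/2)^2 = 2.65^2 = 7.0225
Crown area = 3.141593 * 7.0225 = 22.0618 m^2
N * area / 10000 * 100 = 502 * 22.0618 / 10000 * 100 = 110.750
CC = min(100, 110.750) = 100%

100%


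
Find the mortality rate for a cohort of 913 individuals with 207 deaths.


Mortality rate = 207 / 913 = 0.226725 ≈ 0.2267

0.2267


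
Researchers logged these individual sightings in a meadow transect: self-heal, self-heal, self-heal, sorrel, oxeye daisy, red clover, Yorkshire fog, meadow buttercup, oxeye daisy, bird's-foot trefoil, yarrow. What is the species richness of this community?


Total individuals logged = 11
Distinct species (count of individuals): self-heal (3), sorrel (1), oxeye daisy (2), red clover (1), Yorkshire fog (1), meadow buttercup (1), bird's-foot trefoil (1), yarrow (1)
Species richness = number of distinct species = 8

8


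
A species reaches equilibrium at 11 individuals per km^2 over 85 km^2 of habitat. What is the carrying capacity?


K = 11 * 85 = 935 individuals

935 individuals


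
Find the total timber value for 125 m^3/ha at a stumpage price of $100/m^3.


Value = 125 * 100 = $12500/ha

$12500/ha


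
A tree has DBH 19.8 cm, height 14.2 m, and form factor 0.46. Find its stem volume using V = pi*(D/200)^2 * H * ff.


(D/200)^2 = (19.8/200)^2 = 0.099^2 = 0.009801
BA = 3.141593 * 0.009801 = 0.0307908 m^2
V = 0.0307908 * 14.2 * 0.46 = 0.201126 ≈ 0.201 m^3

0.201 m^3


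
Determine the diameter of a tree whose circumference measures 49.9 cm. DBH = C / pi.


DBH = C / pi = 49.9 / 3.141593 = 15.8837 ≈ 15.88 cm

15.88 cm


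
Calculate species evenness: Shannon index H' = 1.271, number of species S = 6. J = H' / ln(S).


ln(6) = 1.79176
J = H' / ln(S) = 1.271 / 1.79176 = 0.709358 ≈ 0.7094

0.7094


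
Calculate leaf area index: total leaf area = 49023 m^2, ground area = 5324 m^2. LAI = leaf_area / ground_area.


LAI = 49023 / 5324 = 9.2079 ≈ 9.21

9.21


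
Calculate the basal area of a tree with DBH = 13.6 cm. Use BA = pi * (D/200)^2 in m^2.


D/200 = 13.6/200 = 0.068 m
(D/200)^2 = 0.068^2 = 0.004624
BA = 3.141593 * 0.004624 = 0.0145267 ≈ 0.0145 m^2

0.0145 m^2


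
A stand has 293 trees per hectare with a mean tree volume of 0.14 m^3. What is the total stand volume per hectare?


V_stand = 293 * 0.14 = 41.02 ≈ 41.0 m^3/ha

41.0 m^3/ha


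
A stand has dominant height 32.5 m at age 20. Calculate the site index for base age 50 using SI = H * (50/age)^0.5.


50/20 = 2.50000
(2.50000)^0.5 = 1.58114
SI = 32.5 * 1.58114 = 51.3871 ≈ 51.4 m

51.4 m


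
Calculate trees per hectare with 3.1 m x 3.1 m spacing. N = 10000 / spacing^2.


N = 10000 / 3.1^2 = 10000 / 9.61 = 1040.58 ≈ 1041 trees/ha

1041 trees/ha


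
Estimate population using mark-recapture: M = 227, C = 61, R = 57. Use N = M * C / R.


N = M * C / R = 227 * 61 / 57 = 13847 / 57 = 242.93 ≈ 243

243 individuals


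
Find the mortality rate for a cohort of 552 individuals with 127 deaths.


Mortality rate = 127 / 552 = 0.230072 ≈ 0.2301

0.2301


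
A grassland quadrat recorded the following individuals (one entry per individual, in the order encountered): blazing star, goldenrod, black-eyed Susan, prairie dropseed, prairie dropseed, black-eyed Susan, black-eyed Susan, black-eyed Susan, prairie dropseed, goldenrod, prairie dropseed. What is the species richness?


Total individuals logged = 11
Distinct species (count of individuals): blazing star (1), goldenrod (2), black-eyed Susan (4), prairie dropseed (4)
Species richness = number of distinct species = 4

4


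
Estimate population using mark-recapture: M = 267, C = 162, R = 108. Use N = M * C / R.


N = M * C / R = 267 * 162 / 108 = 43254 / 108 = 400.50 ≈ 401

401 individuals


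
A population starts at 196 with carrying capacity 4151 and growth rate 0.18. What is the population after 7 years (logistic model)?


(K - N0)/N0 = (4151 - 196)/196 = 3955/196 = 20.1786
r*t = 0.18 * 7 = 1.26; exp(-1.26) = 0.283654
20.1786 * 0.283654 = 5.72374
1 + 5.72374 = 6.72374
N = 4151 / 6.72374 = 617.365 ≈ 617

617


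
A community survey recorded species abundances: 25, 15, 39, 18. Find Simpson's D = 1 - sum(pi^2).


Total N = 25 + 15 + 39 + 18 = 97
Per-species terms:
  p = 25/97 = 0.257732; p^2 = 0.257732^2 = 0.066426
  p = 15/97 = 0.154639; p^2 = 0.154639^2 = 0.023913
  p = 39/97 = 0.402062; p^2 = 0.402062^2 = 0.161654
  p = 18/97 = 0.185567; p^2 = 0.185567^2 = 0.034435
sum(p^2) = 0.066426 + 0.023913 + 0.161654 + 0.034435 = 0.286428
D = 1 - 0.286428 = 0.713572 ≈ 0.7136

0.7136


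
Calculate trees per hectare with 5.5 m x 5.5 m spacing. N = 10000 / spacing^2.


N = 10000 / 5.5^2 = 10000 / 30.25 = 330.579 ≈ 331 trees/ha

331 trees/ha


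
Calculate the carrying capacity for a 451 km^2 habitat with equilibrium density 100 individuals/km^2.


K = 100 * 451 = 45100 individuals

45100 individuals


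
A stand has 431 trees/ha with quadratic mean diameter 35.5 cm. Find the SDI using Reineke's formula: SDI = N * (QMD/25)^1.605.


QMD/25 = 35.5/25 = 1.42
(1.42)^1.605 = exp(1.605 * ln(1.42)) = exp(1.605 * 0.350657) = exp(0.562804) = 1.75559
SDI = 431 * 1.75559 = 756.659 ≈ 757

757


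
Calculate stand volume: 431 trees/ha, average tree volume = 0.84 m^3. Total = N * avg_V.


V_stand = 431 * 0.84 = 362.04 ≈ 362.0 m^3/ha

362.0 m^3/ha


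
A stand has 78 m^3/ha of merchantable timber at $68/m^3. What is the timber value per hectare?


Value = 78 * 68 = $5304/ha

$5304/ha


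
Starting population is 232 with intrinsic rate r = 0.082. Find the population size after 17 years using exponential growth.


r*t = 0.082 * 17 = 1.394
exp(1.394) = 4.03094
N = 232 * 4.03094 = 935.178 ≈ 935

935


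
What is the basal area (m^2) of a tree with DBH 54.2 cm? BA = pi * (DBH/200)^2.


D/200 = 54.2/200 = 0.271 m
(D/200)^2 = 0.271^2 = 0.073441
BA = 3.141593 * 0.073441 = 0.230722 ≈ 0.2307 m^2

0.2307 m^2


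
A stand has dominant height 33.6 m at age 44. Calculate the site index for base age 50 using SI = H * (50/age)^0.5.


50/44 = 1.13636
(1.13636)^0.5 = 1.06600
SI = 33.6 * 1.06600 = 35.8176 ≈ 35.8 m

35.8 m


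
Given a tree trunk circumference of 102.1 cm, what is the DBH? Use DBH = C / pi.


DBH = C / pi = 102.1 / 3.141593 = 32.4994 ≈ 32.50 cm

32.50 cm


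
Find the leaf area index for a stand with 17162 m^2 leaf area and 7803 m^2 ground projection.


LAI = 17162 / 7803 = 2.1994 ≈ 2.20

2.20


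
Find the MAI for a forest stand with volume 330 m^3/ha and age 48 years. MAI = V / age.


MAI = 330 / 48 = 6.8750 ≈ 6.88 m^3/ha/yr

6.88 m^3/ha/yr


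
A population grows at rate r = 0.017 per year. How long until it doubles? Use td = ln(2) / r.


td = ln(2) / 0.017 = 0.693147 / 0.017 = 40.7734 ≈ 40.8 years

40.8 years


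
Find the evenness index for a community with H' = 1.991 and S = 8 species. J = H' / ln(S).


ln(8) = 2.07944
J = H' / ln(S) = 1.991 / 2.07944 = 0.957469 ≈ 0.9575

0.9575


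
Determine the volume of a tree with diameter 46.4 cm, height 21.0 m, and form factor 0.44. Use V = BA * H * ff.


(D/200)^2 = (46.4/200)^2 = 0.232^2 = 0.053824
BA = 3.141593 * 0.053824 = 0.169093 m^2
V = 0.169093 * 21.0 * 0.44 = 1.56242 ≈ 1.562 m^3

1.562 m^3


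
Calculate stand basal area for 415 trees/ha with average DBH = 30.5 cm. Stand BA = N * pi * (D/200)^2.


(D/200)^2 = (30.5/200)^2 = 0.1525^2 = 0.02325625
Individual BA = 3.141593 * 0.02325625 = 0.0730617 m^2
Stand BA = 415 * 0.0730617 = 30.3206 ≈ 30.32 m^2/ha

30.32 m^2/ha


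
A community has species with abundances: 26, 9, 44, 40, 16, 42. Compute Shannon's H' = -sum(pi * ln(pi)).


Total N = 26 + 9 + 44 + 40 + 16 + 42 = 177
Per-species terms:
  p = 26/177 = 0.146893; ln(p) = -1.918051; p*ln(p) = 0.146893 * (-1.918051) = -0.281748
  p = 9/177 = 0.050847; ln(p) = -2.978934; p*ln(p) = 0.050847 * (-2.978934) = -0.151470
  p = 44/177 = 0.248588; ln(p) = -1.391958; p*ln(p) = 0.248588 * (-1.391958) = -0.346024
  p = 40/177 = 0.225989; ln(p) = -1.487269; p*ln(p) = 0.225989 * (-1.487269) = -0.336106
  p = 16/177 = 0.090395; ln(p) = -2.403566; p*ln(p) = 0.090395 * (-2.403566) = -0.217270
  p = 42/177 = 0.237288; ln(p) = -1.438481; p*ln(p) = 0.237288 * (-1.438481) = -0.341334
sum(p*ln(p)) = (-0.281748) + (-0.151470) + (-0.346024) + (-0.336106) + (-0.217270) + (-0.341334) = -1.673952
H' = -(-1.673952) = 1.673952 ≈ 1.6740

1.6740


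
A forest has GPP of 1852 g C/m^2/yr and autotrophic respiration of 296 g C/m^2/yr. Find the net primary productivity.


NPP = GPP - Ra = 1852 - 296 = 1556 g C/m^2/yr

1556 g C/m^2/yr


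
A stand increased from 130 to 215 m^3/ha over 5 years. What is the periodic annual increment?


PAI = (V2 - V1) / period = (215 - 130) / 5 = 85 / 5 = 17.00 m^3/ha/yr

17.00 m^3/ha/yr


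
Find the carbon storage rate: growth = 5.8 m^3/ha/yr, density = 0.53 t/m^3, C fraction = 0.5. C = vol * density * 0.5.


C = 5.8 * 0.53 * 0.5 = 1.537 ≈ 1.54 t C/ha/yr

1.54 t C/ha/yr


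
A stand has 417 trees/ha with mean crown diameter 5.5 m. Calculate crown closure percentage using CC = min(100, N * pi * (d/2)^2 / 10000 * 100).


(d/2)^2 = (5.5/2)^2 = 2.75^2 = 7.5625
Crown area = 3.141593 * 7.5625 = 23.7583 m^2
N * area / 10000 * 100 = 417 * 23.7583 / 10000 * 100 = 99.0721
CC = min(100, 99.0721) = 99.0721 ≈ 99.1%

99.1%


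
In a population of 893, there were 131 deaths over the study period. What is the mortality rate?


Mortality rate = 131 / 893 = 0.146697 ≈ 0.1467

0.1467


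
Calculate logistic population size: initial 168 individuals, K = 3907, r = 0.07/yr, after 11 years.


(K - N0)/N0 = (3907 - 168)/168 = 3739/168 = 22.2560
r*t = 0.07 * 11 = 0.77; exp(-0.77) = 0.463013
22.2560 * 0.463013 = 10.3048
1 + 10.3048 = 11.3048
N = 3907 / 11.3048 = 345.605 ≈ 346

346


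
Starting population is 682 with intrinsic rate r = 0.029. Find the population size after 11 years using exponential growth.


r*t = 0.029 * 11 = 0.319
exp(0.319) = 1.37575
N = 682 * 1.37575 = 938.262 ≈ 938

938


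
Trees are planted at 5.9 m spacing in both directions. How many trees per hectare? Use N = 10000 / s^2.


N = 10000 / 5.9^2 = 10000 / 34.81 = 287.274 ≈ 287 trees/ha

287 trees/ha


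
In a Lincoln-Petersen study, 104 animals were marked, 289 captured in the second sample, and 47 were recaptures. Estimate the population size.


N = M * C / R = 104 * 289 / 47 = 30056 / 47 = 639.49 ≈ 639

639 individuals


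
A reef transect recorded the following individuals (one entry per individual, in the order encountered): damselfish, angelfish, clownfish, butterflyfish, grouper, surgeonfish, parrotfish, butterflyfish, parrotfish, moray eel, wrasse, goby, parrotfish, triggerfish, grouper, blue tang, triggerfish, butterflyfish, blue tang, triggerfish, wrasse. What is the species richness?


Total individuals logged = 21
Distinct species (count of individuals): damselfish (1), angelfish (1), clownfish (1), butterflyfish (3), grouper (2), surgeonfish (1), parrotfish (3), moray eel (1), wrasse (2), goby (1), triggerfish (3), blue tang (2)
Species richness = number of distinct species = 12

12


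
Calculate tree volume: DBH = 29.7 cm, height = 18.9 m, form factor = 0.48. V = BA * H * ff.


(D/200)^2 = (29.7/200)^2 = 0.1485^2 = 0.02205225
BA = 3.141593 * 0.02205225 = 0.0692792 m^2
V = 0.0692792 * 18.9 * 0.48 = 0.628501 ≈ 0.629 m^3

0.629 m^3


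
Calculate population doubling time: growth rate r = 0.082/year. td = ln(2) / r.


td = ln(2) / 0.082 = 0.693147 / 0.082 = 8.45301 ≈ 8.5 years

8.5 years


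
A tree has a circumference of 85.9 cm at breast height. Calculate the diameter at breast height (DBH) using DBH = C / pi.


DBH = C / pi = 85.9 / 3.141593 = 27.3428 ≈ 27.34 cm

27.34 cm


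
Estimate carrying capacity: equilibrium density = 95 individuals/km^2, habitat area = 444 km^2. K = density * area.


K = 95 * 444 = 42180 individuals

42180 individuals


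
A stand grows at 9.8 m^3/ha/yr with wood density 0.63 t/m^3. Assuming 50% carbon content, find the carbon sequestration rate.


C = 9.8 * 0.63 * 0.5 = 3.087 ≈ 3.09 t C/ha/yr

3.09 t C/ha/yr


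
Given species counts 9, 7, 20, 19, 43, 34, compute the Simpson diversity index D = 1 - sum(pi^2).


Total N = 9 + 7 + 20 + 19 + 43 + 34 = 132
Per-species terms:
  p = 9/132 = 0.068182; p^2 = 0.068182^2 = 0.004649
  p = 7/132 = 0.053030; p^2 = 0.053030^2 = 0.002812
  p = 20/132 = 0.151515; p^2 = 0.151515^2 = 0.022957
  p = 19/132 = 0.143939; p^2 = 0.143939^2 = 0.020718
  p = 43/132 = 0.325758; p^2 = 0.325758^2 = 0.106118
  p = 34/132 = 0.257576; p^2 = 0.257576^2 = 0.066345
sum(p^2) = 0.004649 + 0.002812 + 0.022957 + 0.020718 + 0.106118 + 0.066345 = 0.223599
D = 1 - 0.223599 = 0.776401 ≈ 0.7764

0.7764


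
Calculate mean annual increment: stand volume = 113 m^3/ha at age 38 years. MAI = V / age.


MAI = 113 / 38 = 2.9737 ≈ 2.97 m^3/ha/yr

2.97 m^3/ha/yr


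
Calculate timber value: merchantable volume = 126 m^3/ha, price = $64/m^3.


Value = 126 * 64 = $8064/ha

$8064/ha


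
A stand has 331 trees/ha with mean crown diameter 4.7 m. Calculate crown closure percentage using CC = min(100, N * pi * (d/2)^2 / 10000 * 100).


(d/2)^2 = (4.7/2)^2 = 2.35^2 = 5.5225
Crown area = 3.141593 * 5.5225 = 17.3494 m^2
N * area / 10000 * 100 = 331 * 17.3494 / 10000 * 100 = 57.4265
CC = min(100, 57.4265) = 57.4265 ≈ 57.4%

57.4%


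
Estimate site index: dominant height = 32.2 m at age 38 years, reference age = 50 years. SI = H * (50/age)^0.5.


50/38 = 1.31579
(1.31579)^0.5 = 1.14708
SI = 32.2 * 1.14708 = 36.9360 ≈ 36.9 m

36.9 m


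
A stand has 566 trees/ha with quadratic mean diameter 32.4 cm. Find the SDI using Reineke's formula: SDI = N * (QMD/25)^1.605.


QMD/25 = 32.4/25 = 1.296
(1.296)^1.605 = exp(1.605 * ln(1.296)) = exp(1.605 * 0.259283) = exp(0.416149) = 1.51611
SDI = 566 * 1.51611 = 858.118 ≈ 858

858


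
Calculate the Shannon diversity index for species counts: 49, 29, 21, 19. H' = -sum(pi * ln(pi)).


Total N = 49 + 29 + 21 + 19 = 118
Per-species terms:
  p = 49/118 = 0.415254; ln(p) = -0.878865; p*ln(p) = 0.415254 * (-0.878865) = -0.364952
  p = 29/118 = 0.245763; ln(p) = -1.403388; p*ln(p) = 0.245763 * (-1.403388) = -0.344901
  p = 21/118 = 0.177966; ln(p) = -1.726163; p*ln(p) = 0.177966 * (-1.726163) = -0.307198
  p = 19/118 = 0.161017; ln(p) = -1.826245; p*ln(p) = 0.161017 * (-1.826245) = -0.294056
sum(p*ln(p)) = (-0.364952) + (-0.344901) + (-0.307198) + (-0.294056) = -1.311107
H' = -(-1.311107) = 1.311107 ≈ 1.3111

1.3111


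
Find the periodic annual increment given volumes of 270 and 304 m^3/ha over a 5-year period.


PAI = (V2 - V1) / period = (304 - 270) / 5 = 34 / 5 = 6.80 m^3/ha/yr

6.80 m^3/ha/yr


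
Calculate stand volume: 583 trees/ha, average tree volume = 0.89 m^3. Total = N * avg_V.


V_stand = 583 * 0.89 = 518.87 ≈ 518.9 m^3/ha

518.9 m^3/ha


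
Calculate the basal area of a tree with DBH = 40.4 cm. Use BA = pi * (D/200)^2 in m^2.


D/200 = 40.4/200 = 0.202 m
(D/200)^2 = 0.202^2 = 0.040804
BA = 3.141593 * 0.040804 = 0.128190 ≈ 0.1282 m^2

0.1282 m^2


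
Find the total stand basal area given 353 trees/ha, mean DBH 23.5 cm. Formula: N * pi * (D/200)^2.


(D/200)^2 = (23.5/200)^2 = 0.1175^2 = 0.01380625
Individual BA = 3.141593 * 0.01380625 = 0.0433736 m^2
Stand BA = 353 * 0.0433736 = 15.3109 ≈ 15.31 m^2/ha

15.31 m^2/ha


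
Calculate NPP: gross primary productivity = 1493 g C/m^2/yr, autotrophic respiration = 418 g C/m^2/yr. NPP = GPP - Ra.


NPP = GPP - Ra = 1493 - 418 = 1075 g C/m^2/yr

1075 g C/m^2/yr


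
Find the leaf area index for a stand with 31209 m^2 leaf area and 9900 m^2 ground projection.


LAI = 31209 / 9900 = 3.1524 ≈ 3.15

3.15


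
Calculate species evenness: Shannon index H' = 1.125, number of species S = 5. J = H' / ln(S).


ln(5) = 1.60944
J = H' / ln(S) = 1.125 / 1.60944 = 0.699001 ≈ 0.6990

0.6990


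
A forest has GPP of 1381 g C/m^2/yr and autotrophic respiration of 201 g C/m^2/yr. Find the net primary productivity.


NPP = GPP - Ra = 1381 - 201 = 1180 g C/m^2/yr

1180 g C/m^2/yr


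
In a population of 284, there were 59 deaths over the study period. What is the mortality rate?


Mortality rate = 59 / 284 = 0.207746 ≈ 0.2077

0.2077


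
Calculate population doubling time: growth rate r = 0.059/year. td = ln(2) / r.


td = ln(2) / 0.059 = 0.693147 / 0.059 = 11.7483 ≈ 11.7 years

11.7 years


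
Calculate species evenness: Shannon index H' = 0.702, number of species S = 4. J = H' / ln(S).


ln(4) = 1.38629
J = H' / ln(S) = 0.702 / 1.38629 = 0.506388 ≈ 0.5064

0.5064


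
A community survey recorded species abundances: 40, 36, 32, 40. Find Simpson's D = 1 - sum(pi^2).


Total N = 40 + 36 + 32 + 40 = 148
Per-species terms:
  p = 40/148 = 0.270270; p^2 = 0.270270^2 = 0.073046
  p = 36/148 = 0.243243; p^2 = 0.243243^2 = 0.059167
  p = 32/148 = 0.216216; p^2 = 0.216216^2 = 0.046749
  p = 40/148 = 0.270270; p^2 = 0.270270^2 = 0.073046
sum(p^2) = 0.073046 + 0.059167 + 0.046749 + 0.073046 = 0.252008
D = 1 - 0.252008 = 0.747992 ≈ 0.7480

0.7480


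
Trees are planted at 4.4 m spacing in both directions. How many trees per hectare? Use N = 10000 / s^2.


N = 10000 / 4.4^2 = 10000 / 19.36 = 516.529 ≈ 517 trees/ha

517 trees/ha


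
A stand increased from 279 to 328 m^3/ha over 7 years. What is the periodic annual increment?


PAI = (V2 - V1) / period = (328 - 279) / 7 = 49 / 7 = 7.00 m^3/ha/yr

7.00 m^3/ha/yr


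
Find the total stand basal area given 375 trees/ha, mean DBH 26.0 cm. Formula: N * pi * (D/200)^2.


(D/200)^2 = (26.0/200)^2 = 0.13^2 = 0.0169
Individual BA = 3.141593 * 0.0169 = 0.0530929 m^2
Stand BA = 375 * 0.0530929 = 19.9098 ≈ 19.91 m^2/ha

19.91 m^2/ha


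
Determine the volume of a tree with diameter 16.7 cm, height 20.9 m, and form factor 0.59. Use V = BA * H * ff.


(D/200)^2 = (16.7/200)^2 = 0.0835^2 = 0.00697225
BA = 3.141593 * 0.00697225 = 0.0219040 m^2
V = 0.0219040 * 20.9 * 0.59 = 0.270098 ≈ 0.270 m^3

0.270 m^3


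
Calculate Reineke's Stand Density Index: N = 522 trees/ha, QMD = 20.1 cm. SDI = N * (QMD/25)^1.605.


QMD/25 = 20.1/25 = 0.804
(0.804)^1.605 = exp(1.605 * ln(0.804)) = exp(1.605 * (-0.218156)) = exp(-0.350140) = 0.704589
SDI = 522 * 0.704589 = 367.795 ≈ 368

368


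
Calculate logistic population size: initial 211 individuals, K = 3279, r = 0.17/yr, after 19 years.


(K - N0)/N0 = (3279 - 211)/211 = 3068/211 = 14.5403
r*t = 0.17 * 19 = 3.23; exp(-3.23) = 0.0395575
14.5403 * 0.0395575 = 0.575178
1 + 0.575178 = 1.57518
N = 3279 / 1.57518 = 2081.67 ≈ 2082

2082


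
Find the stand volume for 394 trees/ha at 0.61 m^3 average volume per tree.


V_stand = 394 * 0.61 = 240.34 ≈ 240.3 m^3/ha

240.3 m^3/ha


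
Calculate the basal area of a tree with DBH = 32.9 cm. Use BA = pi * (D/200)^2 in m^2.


D/200 = 32.9/200 = 0.1645 m
(D/200)^2 = 0.1645^2 = 0.02706025
BA = 3.141593 * 0.02706025 = 0.0850123 ≈ 0.0850 m^2

0.0850 m^2


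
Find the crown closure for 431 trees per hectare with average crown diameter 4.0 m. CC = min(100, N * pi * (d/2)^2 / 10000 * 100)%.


(d/2)^2 = (4.0/2)^2 = 2^2 = 4
Crown area = 3.141593 * 4 = 12.5664 m^2
N * area / 10000 * 100 = 431 * 12.5664 / 10000 * 100 = 54.1612
CC = min(100, 54.1612) = 54.1612 ≈ 54.2%

54.2%


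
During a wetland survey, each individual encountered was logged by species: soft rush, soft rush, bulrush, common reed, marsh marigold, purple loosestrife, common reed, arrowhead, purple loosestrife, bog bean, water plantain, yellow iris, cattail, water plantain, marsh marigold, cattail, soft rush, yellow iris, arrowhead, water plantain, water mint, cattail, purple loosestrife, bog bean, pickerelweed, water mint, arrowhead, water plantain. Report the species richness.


Total individuals logged = 28
Distinct species (count of individuals): soft rush (3), bulrush (1), common reed (2), marsh marigold (2), purple loosestrife (3), arrowhead (3), bog bean (2), water plantain (4), yellow iris (2), cattail (3), water mint (2), pickerelweed (1)
Species richness = number of distinct species = 12

12
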